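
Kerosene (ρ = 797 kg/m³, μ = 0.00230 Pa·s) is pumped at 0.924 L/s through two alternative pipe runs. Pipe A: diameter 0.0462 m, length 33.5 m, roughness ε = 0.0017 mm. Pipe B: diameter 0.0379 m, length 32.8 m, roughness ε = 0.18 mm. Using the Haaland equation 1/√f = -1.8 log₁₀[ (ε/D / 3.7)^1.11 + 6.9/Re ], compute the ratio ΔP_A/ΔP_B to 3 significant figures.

Pipe A: V = Q/A = 0.000924/0.001676 = 0.5512 m/s; Re = 8824; ε/D = 3.68e-05; Haaland → f = 0.03201; ΔP_A = f(L/D)(ρV²/2) = 2810 Pa.
Pipe B: V = Q/A = 0.000924/0.001128 = 0.819 m/s; Re = 1.076e+04; ε/D = 0.00475; Haaland → f = 0.0367; ΔP_B = f(L/D)(ρV²/2) = 8490 Pa.
ΔP_A/ΔP_B = 2810/8490 = 0.331.

ΔP_A/ΔP_B ≈ 0.331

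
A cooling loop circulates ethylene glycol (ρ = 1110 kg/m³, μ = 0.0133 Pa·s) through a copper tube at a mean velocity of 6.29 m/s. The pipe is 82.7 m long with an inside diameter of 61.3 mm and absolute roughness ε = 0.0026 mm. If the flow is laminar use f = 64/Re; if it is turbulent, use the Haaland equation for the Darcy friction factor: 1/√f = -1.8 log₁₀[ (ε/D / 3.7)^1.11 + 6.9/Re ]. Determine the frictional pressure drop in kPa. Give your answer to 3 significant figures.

ΔP ≈ 682 kPa

Reynolds number Re = ρVD/μ = 1110 · 6.29 · 0.0613 / 0.0133 = 3.218e+04.
Re > 4000 → turbulent. Relative roughness ε/D = 2.6e-06/0.0613 = 4.24e-05. Haaland: 1/√f = -1.8 log₁₀[(4.24e-05/3.7)^1.11 + 6.9/3.218e+04] = -1.8 log₁₀[3.28e-06 + 0.000214] = 6.592, so f = 0.02301.
Darcy-Weisbach: ΔP = f(L/D)(ρV²/2) = 0.02301·(82.7/0.0613)·(1110·6.29²/2) = 0.02301·1349·2.196e+04 = 6.817e+05 Pa.
ΔP = 6.817e+05 Pa = 682 kPa.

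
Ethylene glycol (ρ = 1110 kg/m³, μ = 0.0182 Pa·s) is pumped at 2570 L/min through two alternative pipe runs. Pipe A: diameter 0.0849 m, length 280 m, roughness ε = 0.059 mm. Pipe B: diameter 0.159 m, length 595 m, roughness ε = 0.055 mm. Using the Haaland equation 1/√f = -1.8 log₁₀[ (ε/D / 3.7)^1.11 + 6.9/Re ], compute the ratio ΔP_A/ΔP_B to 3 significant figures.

ΔP_A/ΔP_B ≈ 9.88

Pipe A: V = Q/A = 0.04283/0.005661 = 7.566 m/s; Re = 3.918e+04; ε/D = 0.000695; Haaland → f = 0.02377; ΔP_A = f(L/D)(ρV²/2) = 2.491e+06 Pa.
Pipe B: V = Q/A = 0.04283/0.01986 = 2.157 m/s; Re = 2.092e+04; ε/D = 0.000346; Haaland → f = 0.02609; ΔP_B = f(L/D)(ρV²/2) = 2.522e+05 Pa.
ΔP_A/ΔP_B = 2.491e+06/2.522e+05 = 9.88.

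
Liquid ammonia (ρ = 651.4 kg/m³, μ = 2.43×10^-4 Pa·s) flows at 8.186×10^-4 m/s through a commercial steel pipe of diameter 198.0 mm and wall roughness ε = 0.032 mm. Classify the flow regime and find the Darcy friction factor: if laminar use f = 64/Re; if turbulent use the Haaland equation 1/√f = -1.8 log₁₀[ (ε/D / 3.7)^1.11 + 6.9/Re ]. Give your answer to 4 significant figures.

Re = ρVD/μ = 651.4·0.0008186·0.198/0.000243 = 434.5.
Re < 2300 → laminar, so f = 64/Re = 0.1473 (roughness is irrelevant in laminar flow).

f ≈ 0.1473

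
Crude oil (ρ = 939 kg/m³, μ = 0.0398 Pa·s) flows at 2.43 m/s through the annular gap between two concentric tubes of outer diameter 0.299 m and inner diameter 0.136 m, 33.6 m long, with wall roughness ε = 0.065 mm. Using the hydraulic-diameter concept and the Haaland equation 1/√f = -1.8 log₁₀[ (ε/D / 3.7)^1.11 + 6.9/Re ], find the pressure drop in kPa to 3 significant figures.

ΔP ≈ 18.2 kPa

Hydraulic diameter D_h = 4A/P = D_o - D_i = 0.299 - 0.136 = 0.163 m.
Re = ρVD_h/μ = 939·2.43·0.163/0.0398 = 9345.
ε/D_h = 6.5e-05/0.163 = 0.000399; Haaland gives 1/√f = -1.8 log₁₀[3.95e-05+0.000738] = 5.596, so f = 0.03193.
ΔP = f(L/D_h)(ρV²/2) = 0.03193·33.6/0.163·2772 = 1.825e+04 Pa.
ΔP = 18.2 kPa.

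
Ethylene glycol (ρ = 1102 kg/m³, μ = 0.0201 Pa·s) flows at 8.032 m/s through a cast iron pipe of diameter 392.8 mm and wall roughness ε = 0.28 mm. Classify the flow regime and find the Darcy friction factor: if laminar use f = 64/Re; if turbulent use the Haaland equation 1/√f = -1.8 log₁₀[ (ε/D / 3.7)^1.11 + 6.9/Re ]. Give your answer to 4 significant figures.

f ≈ 0.01989

Re = ρVD/μ = 1102·8.032·0.3928/0.0201 = 1.73e+05.
Re > 4000 → turbulent. ε/D = 0.00028/0.3928 = 0.000713; Haaland: 1/√f = -1.8 log₁₀[7.52e-05 + 3.99e-05] = 7.09, so f = 0.01989.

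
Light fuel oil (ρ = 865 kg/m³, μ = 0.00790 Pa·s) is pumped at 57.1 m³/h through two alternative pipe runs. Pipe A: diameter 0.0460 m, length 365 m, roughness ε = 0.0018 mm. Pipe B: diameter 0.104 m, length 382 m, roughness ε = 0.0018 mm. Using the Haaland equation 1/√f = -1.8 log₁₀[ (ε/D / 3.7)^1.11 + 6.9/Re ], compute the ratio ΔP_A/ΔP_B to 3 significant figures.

Pipe A: V = Q/A = 0.01586/0.001662 = 9.544 m/s; Re = 4.807e+04; ε/D = 3.91e-05; Haaland → f = 0.021; ΔP_A = f(L/D)(ρV²/2) = 6.563e+06 Pa.
Pipe B: V = Q/A = 0.01586/0.008495 = 1.867 m/s; Re = 2.126e+04; ε/D = 1.73e-05; Haaland → f = 0.02538; ΔP_B = f(L/D)(ρV²/2) = 1.406e+05 Pa.
ΔP_A/ΔP_B = 6.563e+06/1.406e+05 = 46.7.

ΔP_A/ΔP_B ≈ 46.7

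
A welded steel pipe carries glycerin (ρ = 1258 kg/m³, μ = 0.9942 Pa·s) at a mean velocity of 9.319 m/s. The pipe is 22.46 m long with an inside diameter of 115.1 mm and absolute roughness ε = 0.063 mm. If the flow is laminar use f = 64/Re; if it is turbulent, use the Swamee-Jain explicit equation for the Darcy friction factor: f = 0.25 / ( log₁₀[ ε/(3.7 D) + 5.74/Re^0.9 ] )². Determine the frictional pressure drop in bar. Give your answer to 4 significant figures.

Reynolds number Re = ρVD/μ = 1258 · 9.319 · 0.1151 / 0.994 = 1357.
Re < 2300 → laminar flow, so f = 64/Re = 64/1357 = 0.04716 (the turbulent correlation is not needed).
Darcy-Weisbach: ΔP = f(L/D)(ρV²/2) = 0.04716·(22.46/0.1151)·(1258·9.319²/2) = 0.04716·195.1·5.462e+04 = 5.026e+05 Pa.
ΔP = 5.026e+05 Pa = 5.026 bar.

ΔP ≈ 5.026 bar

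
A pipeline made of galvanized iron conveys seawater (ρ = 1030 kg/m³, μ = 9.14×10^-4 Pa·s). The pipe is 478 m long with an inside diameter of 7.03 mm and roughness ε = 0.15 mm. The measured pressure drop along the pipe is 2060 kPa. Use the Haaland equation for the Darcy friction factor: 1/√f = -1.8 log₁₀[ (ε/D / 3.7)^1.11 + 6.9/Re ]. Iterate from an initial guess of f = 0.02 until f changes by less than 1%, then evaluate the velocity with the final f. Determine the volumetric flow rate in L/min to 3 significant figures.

Rearranging Darcy-Weisbach: V = √(2·ΔP·D/(f·L·ρ)). With ε/D = 0.00015/0.00703 = 0.0213, iterate starting from f = 0.02:
  f = 0.02 → V = √(2·2.06e+06·0.00703/(0.02·478·1030)) = 1.715 m/s; Re = ρVD/μ = 1.359e+04; f → 0.05259
  f = 0.05259 → V = 1.058 m/s; Re = 8379; f → 0.05413
  f = 0.05413 → V = 1.042 m/s; Re = 8259; f → 0.05419
Converged (Δf/f < 1%). With the final f = 0.05419: V = √(2·2.06e+06·0.00703/(0.05419·478·1030)) = 1.042 m/s.
Q = V·A = 1.042·(π/4·0.00703²) = 4.044e-05 m³/s = 2.43 L/min.

Q ≈ 2.43 L/min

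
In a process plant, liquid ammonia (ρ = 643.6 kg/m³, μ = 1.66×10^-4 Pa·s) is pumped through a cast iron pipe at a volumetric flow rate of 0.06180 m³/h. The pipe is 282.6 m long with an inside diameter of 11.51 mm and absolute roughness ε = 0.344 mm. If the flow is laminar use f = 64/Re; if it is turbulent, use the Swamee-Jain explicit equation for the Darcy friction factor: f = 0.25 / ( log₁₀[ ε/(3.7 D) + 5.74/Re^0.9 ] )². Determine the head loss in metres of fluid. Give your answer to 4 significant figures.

h_f ≈ 2.127 m

Q = 0.06180 m³/h = 0.06180/3600 = 1.717e-05 m³/s.
Cross-sectional area A = πD²/4 = π(0.01151)²/4 = 0.000104 m²; mean velocity V = Q/A = 1.717e-05/0.000104 = 0.165 m/s.
Reynolds number Re = ρVD/μ = 643.6 · 0.165 · 0.01151 / 0.000166 = 7363.
Re > 4000 → turbulent. Relative roughness ε/D = 0.000344/0.01151 = 0.0299. Swamee-Jain: f = 0.25/(log₁₀[0.0299/3.7 + 5.74/7363^0.9])² = 0.25/(log₁₀[0.00808 + 0.0019])² = 0.25/(-2.001)² = 0.06244.
Darcy-Weisbach: ΔP = f(L/D)(ρV²/2) = 0.06244·(282.6/0.01151)·(643.6·0.165²/2) = 0.06244·2.455e+04·8.759 = 1.343e+04 Pa.
Head loss h_f = ΔP/(ρg) = 1.343e+04/(643.6·9.81) = 2.127 m.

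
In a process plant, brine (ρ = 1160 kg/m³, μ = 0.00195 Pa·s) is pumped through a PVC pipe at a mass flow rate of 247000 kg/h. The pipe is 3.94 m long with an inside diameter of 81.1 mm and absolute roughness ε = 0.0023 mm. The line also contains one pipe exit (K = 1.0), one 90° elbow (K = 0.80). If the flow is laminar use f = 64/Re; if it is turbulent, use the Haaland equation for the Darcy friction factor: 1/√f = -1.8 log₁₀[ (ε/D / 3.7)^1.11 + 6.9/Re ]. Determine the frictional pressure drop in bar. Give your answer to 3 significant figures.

ΔP ≈ 1.86 bar

ṁ = 247000 kg/h = 247000/3600 = 68.61 kg/s.
A = πD²/4 = π(0.0811)²/4 = 0.005166 m²; mean velocity V = ṁ/(ρA) = 68.61/(1160 · 0.005166) = 11.45 m/s.
Reynolds number Re = ρVD/μ = 1160 · 11.45 · 0.0811 / 0.00195 = 5.524e+05.
Re > 4000 → turbulent. Relative roughness ε/D = 2.3e-06/0.0811 = 2.84e-05. Haaland: 1/√f = -1.8 log₁₀[(2.84e-05/3.7)^1.11 + 6.9/5.524e+05] = -1.8 log₁₀[2.1e-06 + 1.25e-05] = 8.705, so f = 0.0132.
Total minor-loss coefficient ΣK = 1·1 + 1·0.8 = 1.8.
ΔP = [f·L/D + ΣK]·(ρV²/2) = [0.0132·3.94/0.0811 + 1.8]·(1160·11.45²/2) = [0.6412 + 1.8]·7.604e+04 = 1.856e+05 Pa.
ΔP = 1.856e+05 Pa = 1.86 bar.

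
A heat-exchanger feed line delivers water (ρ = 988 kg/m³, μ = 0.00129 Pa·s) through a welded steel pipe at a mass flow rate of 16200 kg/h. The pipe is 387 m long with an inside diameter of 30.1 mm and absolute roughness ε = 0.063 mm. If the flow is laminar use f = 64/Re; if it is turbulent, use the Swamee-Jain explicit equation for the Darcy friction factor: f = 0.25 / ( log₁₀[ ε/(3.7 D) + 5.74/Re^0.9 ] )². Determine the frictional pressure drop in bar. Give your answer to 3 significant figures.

ΔP ≈ 65.2 bar

ṁ = 16200 kg/h = 16200/3600 = 4.5 kg/s.
A = πD²/4 = π(0.0301)²/4 = 0.0007116 m²; mean velocity V = ṁ/(ρA) = 4.5/(988 · 0.0007116) = 6.401 m/s.
Reynolds number Re = ρVD/μ = 988 · 6.401 · 0.0301 / 0.00129 = 1.476e+05.
Re > 4000 → turbulent. Relative roughness ε/D = 6.3e-05/0.0301 = 0.00209. Swamee-Jain: f = 0.25/(log₁₀[0.00209/3.7 + 5.74/1.476e+05^0.9])² = 0.25/(log₁₀[0.000566 + 0.000128])² = 0.25/(-3.159)² = 0.02505.
Darcy-Weisbach: ΔP = f(L/D)(ρV²/2) = 0.02505·(387/0.0301)·(988·6.401²/2) = 0.02505·1.286e+04·2.024e+04 = 6.519e+06 Pa.
ΔP = 6.519e+06 Pa = 65.2 bar.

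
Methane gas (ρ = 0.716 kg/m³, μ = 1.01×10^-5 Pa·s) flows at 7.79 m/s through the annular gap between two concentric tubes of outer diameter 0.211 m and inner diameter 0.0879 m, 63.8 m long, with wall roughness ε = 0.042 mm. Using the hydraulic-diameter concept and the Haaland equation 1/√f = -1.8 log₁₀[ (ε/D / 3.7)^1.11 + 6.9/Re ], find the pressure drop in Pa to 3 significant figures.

Hydraulic diameter D_h = 4A/P = D_o - D_i = 0.211 - 0.0879 = 0.1231 m.
Re = ρVD_h/μ = 0.716·7.79·0.1231/1.01e-05 = 6.798e+04.
ε/D_h = 4.2e-05/0.1231 = 0.000341; Haaland gives 1/√f = -1.8 log₁₀[3.32e-05+0.000101] = 6.967, so f = 0.0206.
ΔP = f(L/D_h)(ρV²/2) = 0.0206·63.8/0.1231·21.72 = 232 Pa.

ΔP ≈ 232 Pa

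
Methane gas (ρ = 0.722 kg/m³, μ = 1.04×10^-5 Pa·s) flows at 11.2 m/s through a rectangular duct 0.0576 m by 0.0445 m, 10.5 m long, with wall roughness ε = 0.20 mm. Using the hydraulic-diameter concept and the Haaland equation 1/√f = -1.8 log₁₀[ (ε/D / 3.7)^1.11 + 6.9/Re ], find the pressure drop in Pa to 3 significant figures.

Hydraulic diameter D_h = 4A/P = 4·(0.0576·0.0445)/(2·(0.0576+0.0445)) = 0.01025/0.2042 = 0.05021 m.
Re = ρVD_h/μ = 0.722·11.2·0.05021/1.04e-05 = 3.904e+04.
ε/D_h = 0.0002/0.05021 = 0.00398; Haaland gives 1/√f = -1.8 log₁₀[0.000508+0.000177] = 5.696, so f = 0.03082.
ΔP = f(L/D_h)(ρV²/2) = 0.03082·10.5/0.05021·45.28 = 291.8 Pa.

ΔP ≈ 292 Pa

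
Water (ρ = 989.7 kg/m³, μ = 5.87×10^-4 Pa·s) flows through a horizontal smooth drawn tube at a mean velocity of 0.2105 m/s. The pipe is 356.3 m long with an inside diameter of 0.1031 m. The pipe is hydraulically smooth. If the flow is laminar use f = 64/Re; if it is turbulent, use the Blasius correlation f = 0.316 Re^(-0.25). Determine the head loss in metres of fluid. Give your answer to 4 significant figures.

h_f ≈ 0.1783 m

Reynolds number Re = ρVD/μ = 989.7 · 0.2105 · 0.1031 / 0.000587 = 3.659e+04.
Re > 4000 → turbulent. Smooth-pipe (Blasius): f = 0.316 Re^(-0.25) = 0.316/(3.659e+04)^0.25 = 0.02285.
Darcy-Weisbach: ΔP = f(L/D)(ρV²/2) = 0.02285·(356.3/0.1031)·(989.7·0.2105²/2) = 0.02285·3456·21.93 = 1731 Pa.
Head loss h_f = ΔP/(ρg) = 1731/(989.7·9.81) = 0.1783 m.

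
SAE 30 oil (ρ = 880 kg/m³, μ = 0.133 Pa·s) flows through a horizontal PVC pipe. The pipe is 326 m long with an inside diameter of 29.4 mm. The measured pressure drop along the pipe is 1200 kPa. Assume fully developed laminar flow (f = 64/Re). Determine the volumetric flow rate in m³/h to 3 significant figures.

For laminar flow, f = 64/Re with Re = ρVD/μ, so Darcy-Weisbach reduces to ΔP = 32μLV/D². Solving for V: V = ΔP·D²/(32μL) = 1.2e+06·(0.0294)²/(32·0.133·326) = 0.7476 m/s.
Check: Re = ρVD/μ = 880·0.7476·0.0294/0.133 = 145.4 < 2300, so the laminar assumption holds.
Q = V·A = 0.7476·(π/4·0.0294²) = 0.0005075 m³/s = 1.83 m³/h.

Q ≈ 1.83 m³/h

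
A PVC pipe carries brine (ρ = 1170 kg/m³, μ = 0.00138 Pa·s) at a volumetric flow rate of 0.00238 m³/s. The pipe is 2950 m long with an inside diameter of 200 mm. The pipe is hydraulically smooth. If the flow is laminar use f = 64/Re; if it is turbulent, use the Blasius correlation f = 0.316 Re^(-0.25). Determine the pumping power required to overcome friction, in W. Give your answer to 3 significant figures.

P ≈ 3.50 W

Cross-sectional area A = πD²/4 = π(0.2)²/4 = 0.03142 m²; mean velocity V = Q/A = 0.00238/0.03142 = 0.07576 m/s.
Reynolds number Re = ρVD/μ = 1170 · 0.07576 · 0.2 / 0.00138 = 1.285e+04.
Re > 4000 → turbulent. Smooth-pipe (Blasius): f = 0.316 Re^(-0.25) = 0.316/(1.285e+04)^0.25 = 0.02968.
Darcy-Weisbach: ΔP = f(L/D)(ρV²/2) = 0.02968·(2950/0.2)·(1170·0.07576²/2) = 0.02968·1.475e+04·3.357 = 1470 Pa.
Pumping power P = QΔP = 0.00238·1470 = 3.498 W = 3.50 W.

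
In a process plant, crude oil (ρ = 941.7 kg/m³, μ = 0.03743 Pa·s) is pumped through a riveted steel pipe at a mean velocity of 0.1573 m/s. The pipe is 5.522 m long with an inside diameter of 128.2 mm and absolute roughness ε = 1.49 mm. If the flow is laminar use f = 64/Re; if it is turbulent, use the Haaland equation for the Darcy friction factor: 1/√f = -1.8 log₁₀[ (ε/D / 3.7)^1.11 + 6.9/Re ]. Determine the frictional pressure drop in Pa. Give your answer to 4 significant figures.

Reynolds number Re = ρVD/μ = 941.7 · 0.1573 · 0.1282 / 0.0374 = 507.4.
Re < 2300 → laminar flow, so f = 64/Re = 64/507.4 = 0.1261 (the turbulent correlation is not needed).
Darcy-Weisbach: ΔP = f(L/D)(ρV²/2) = 0.1261·(5.522/0.1282)·(941.7·0.1573²/2) = 0.1261·43.07·11.65 = 63.3 Pa.

ΔP ≈ 63.30 Pa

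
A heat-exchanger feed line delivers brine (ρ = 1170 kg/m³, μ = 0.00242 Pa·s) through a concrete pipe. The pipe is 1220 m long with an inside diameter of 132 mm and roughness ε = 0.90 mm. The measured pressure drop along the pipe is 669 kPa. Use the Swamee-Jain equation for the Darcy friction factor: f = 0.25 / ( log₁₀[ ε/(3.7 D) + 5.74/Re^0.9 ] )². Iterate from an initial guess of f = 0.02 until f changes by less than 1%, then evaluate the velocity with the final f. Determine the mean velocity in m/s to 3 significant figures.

V ≈ 1.90 m/s

Rearranging Darcy-Weisbach: V = √(2·ΔP·D/(f·L·ρ)). With ε/D = 0.0009/0.132 = 0.00682, iterate starting from f = 0.02:
  f = 0.02 → V = √(2·6.69e+05·0.132/(0.02·1220·1170)) = 2.487 m/s; Re = ρVD/μ = 1.587e+05; f → 0.03411
  f = 0.03411 → V = 1.905 m/s; Re = 1.215e+05; f → 0.03429
Converged (Δf/f < 1%). With the final f = 0.03429: V = √(2·6.69e+05·0.132/(0.03429·1220·1170)) = 1.9 m/s.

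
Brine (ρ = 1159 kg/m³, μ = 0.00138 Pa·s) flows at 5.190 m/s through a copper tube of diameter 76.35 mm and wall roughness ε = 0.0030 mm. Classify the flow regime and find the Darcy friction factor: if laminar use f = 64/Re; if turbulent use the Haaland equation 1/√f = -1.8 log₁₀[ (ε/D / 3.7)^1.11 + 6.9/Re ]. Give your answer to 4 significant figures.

f ≈ 0.01443

Re = ρVD/μ = 1159·5.19·0.07635/0.00138 = 3.328e+05.
Re > 4000 → turbulent. ε/D = 3e-06/0.07635 = 3.93e-05; Haaland: 1/√f = -1.8 log₁₀[3.01e-06 + 2.07e-05] = 8.324, so f = 0.01443.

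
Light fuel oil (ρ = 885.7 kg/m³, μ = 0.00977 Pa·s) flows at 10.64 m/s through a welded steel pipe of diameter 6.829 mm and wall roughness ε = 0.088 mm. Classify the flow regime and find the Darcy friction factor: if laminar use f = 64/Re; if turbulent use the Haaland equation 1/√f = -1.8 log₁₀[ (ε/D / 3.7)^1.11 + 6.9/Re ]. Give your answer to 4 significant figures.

Re = ρVD/μ = 885.7·10.64·0.006829/0.00977 = 6587.
Re > 4000 → turbulent. ε/D = 8.8e-05/0.006829 = 0.0129; Haaland: 1/√f = -1.8 log₁₀[0.00187 + 0.00105] = 4.563, so f = 0.04802.

f ≈ 0.04802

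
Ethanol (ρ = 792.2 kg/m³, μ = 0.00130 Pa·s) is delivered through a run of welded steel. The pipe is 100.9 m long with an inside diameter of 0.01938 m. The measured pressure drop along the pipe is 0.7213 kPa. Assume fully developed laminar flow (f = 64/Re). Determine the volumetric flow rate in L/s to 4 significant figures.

For laminar flow, f = 64/Re with Re = ρVD/μ, so Darcy-Weisbach reduces to ΔP = 32μLV/D². Solving for V: V = ΔP·D²/(32μL) = 721.3·(0.01938)²/(32·0.0013·100.9) = 0.06454 m/s.
Check: Re = ρVD/μ = 792.2·0.06454·0.01938/0.0013 = 762.2 < 2300, so the laminar assumption holds.
Q = V·A = 0.06454·(π/4·0.01938²) = 1.904e-05 m³/s = 0.01904 L/s.

Q ≈ 0.01904 L/s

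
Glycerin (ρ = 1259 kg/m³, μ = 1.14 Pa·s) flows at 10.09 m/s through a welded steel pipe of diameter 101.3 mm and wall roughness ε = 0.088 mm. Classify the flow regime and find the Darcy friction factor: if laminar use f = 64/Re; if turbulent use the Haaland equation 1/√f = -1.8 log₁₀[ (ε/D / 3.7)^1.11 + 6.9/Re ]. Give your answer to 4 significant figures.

f ≈ 0.05670

Re = ρVD/μ = 1259·10.09·0.1013/1.14 = 1129.
Re < 2300 → laminar, so f = 64/Re = 0.0567 (roughness is irrelevant in laminar flow).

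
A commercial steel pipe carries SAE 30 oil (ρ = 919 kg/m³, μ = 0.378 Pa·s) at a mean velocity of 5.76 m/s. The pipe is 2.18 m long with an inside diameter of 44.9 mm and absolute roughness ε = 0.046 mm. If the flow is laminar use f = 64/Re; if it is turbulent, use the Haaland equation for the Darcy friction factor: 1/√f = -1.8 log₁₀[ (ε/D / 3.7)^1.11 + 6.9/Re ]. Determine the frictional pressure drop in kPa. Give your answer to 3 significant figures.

Reynolds number Re = ρVD/μ = 919 · 5.76 · 0.0449 / 0.378 = 628.8.
Re < 2300 → laminar flow, so f = 64/Re = 64/628.8 = 0.1018 (the turbulent correlation is not needed).
Darcy-Weisbach: ΔP = f(L/D)(ρV²/2) = 0.1018·(2.18/0.0449)·(919·5.76²/2) = 0.1018·48.55·1.525e+04 = 7.534e+04 Pa.
ΔP = 7.534e+04 Pa = 75.3 kPa.

ΔP ≈ 75.3 kPa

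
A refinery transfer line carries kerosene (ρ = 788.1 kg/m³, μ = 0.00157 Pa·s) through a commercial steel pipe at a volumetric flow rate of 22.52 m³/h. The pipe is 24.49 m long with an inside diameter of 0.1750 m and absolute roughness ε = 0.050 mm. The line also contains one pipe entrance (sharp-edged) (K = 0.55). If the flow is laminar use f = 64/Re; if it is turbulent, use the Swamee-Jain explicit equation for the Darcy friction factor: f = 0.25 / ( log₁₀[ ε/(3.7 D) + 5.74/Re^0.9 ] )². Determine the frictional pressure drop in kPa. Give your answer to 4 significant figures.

ΔP ≈ 0.1106 kPa

Q = 22.52 m³/h = 22.52/3600 = 0.006256 m³/s.
Cross-sectional area A = πD²/4 = π(0.175)²/4 = 0.02405 m²; mean velocity V = Q/A = 0.006256/0.02405 = 0.2601 m/s.
Reynolds number Re = ρVD/μ = 788.1 · 0.2601 · 0.175 / 0.00157 = 2.285e+04.
Re > 4000 → turbulent. Relative roughness ε/D = 5e-05/0.175 = 0.000286. Swamee-Jain: f = 0.25/(log₁₀[0.000286/3.7 + 5.74/2.285e+04^0.9])² = 0.25/(log₁₀[7.72e-05 + 0.000685])² = 0.25/(-3.118)² = 0.02572.
Total minor-loss coefficient ΣK = 1·0.55 = 0.55.
ΔP = [f·L/D + ΣK]·(ρV²/2) = [0.02572·24.49/0.175 + 0.55]·(788.1·0.2601²/2) = [3.599 + 0.55]·26.65 = 110.6 Pa.
ΔP = 110.6 Pa = 0.1106 kPa.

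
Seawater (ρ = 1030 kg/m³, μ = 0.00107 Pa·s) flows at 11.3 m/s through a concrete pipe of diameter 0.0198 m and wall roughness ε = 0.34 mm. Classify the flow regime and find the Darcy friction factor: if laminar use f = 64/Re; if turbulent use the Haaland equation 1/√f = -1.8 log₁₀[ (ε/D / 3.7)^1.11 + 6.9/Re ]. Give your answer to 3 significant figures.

Re = ρVD/μ = 1030·11.3·0.0198/0.00107 = 2.154e+05.
Re > 4000 → turbulent. ε/D = 0.00034/0.0198 = 0.0172; Haaland: 1/√f = -1.8 log₁₀[0.00257 + 3.2e-05] = 4.652, so f = 0.0462.

f ≈ 0.0462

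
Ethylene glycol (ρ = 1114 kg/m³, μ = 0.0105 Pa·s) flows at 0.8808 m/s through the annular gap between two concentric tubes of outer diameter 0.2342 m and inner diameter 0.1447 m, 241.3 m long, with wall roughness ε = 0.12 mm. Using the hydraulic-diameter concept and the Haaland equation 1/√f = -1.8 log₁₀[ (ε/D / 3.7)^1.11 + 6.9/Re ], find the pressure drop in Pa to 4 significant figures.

ΔP ≈ 39680 Pa

Hydraulic diameter D_h = 4A/P = D_o - D_i = 0.2342 - 0.1447 = 0.0895 m.
Re = ρVD_h/μ = 1114·0.8808·0.0895/0.0105 = 8364.
ε/D_h = 0.00012/0.0895 = 0.00134; Haaland gives 1/√f = -1.8 log₁₀[0.000152+0.000825] = 5.419, so f = 0.03406.
ΔP = f(L/D_h)(ρV²/2) = 0.03406·241.3/0.0895·432.1 = 3.968e+04 Pa.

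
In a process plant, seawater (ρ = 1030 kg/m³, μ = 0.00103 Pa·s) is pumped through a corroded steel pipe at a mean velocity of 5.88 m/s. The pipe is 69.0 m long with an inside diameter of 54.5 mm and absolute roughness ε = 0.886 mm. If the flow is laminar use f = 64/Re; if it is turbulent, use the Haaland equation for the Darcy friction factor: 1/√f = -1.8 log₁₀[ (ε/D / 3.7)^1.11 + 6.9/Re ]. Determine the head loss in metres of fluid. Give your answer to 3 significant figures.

h_f ≈ 101 m

Reynolds number Re = ρVD/μ = 1030 · 5.88 · 0.0545 / 0.00103 = 3.205e+05.
Re > 4000 → turbulent. Relative roughness ε/D = 0.000886/0.0545 = 0.0163. Haaland: 1/√f = -1.8 log₁₀[(0.0163/3.7)^1.11 + 6.9/3.205e+05] = -1.8 log₁₀[0.00242 + 2.15e-05] = 4.703, so f = 0.04522.
Darcy-Weisbach: ΔP = f(L/D)(ρV²/2) = 0.04522·(69/0.0545)·(1030·5.88²/2) = 0.04522·1266·1.781e+04 = 1.019e+06 Pa.
Head loss h_f = ΔP/(ρg) = 1.019e+06/(1030·9.81) = 101 m.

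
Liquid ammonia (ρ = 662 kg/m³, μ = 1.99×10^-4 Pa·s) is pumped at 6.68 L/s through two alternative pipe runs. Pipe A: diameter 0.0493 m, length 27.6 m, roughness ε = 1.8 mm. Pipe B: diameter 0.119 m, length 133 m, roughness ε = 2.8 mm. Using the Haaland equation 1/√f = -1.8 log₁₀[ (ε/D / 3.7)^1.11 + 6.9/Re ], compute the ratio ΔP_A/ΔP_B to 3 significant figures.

ΔP_A/ΔP_B ≈ 20.4

Pipe A: V = Q/A = 0.00668/0.001909 = 3.499 m/s; Re = 5.739e+05; ε/D = 0.0365; Haaland → f = 0.06231; ΔP_A = f(L/D)(ρV²/2) = 1.414e+05 Pa.
Pipe B: V = Q/A = 0.00668/0.01112 = 0.6006 m/s; Re = 2.378e+05; ε/D = 0.0235; Haaland → f = 0.05206; ΔP_B = f(L/D)(ρV²/2) = 6948 Pa.
ΔP_A/ΔP_B = 1.414e+05/6948 = 20.4.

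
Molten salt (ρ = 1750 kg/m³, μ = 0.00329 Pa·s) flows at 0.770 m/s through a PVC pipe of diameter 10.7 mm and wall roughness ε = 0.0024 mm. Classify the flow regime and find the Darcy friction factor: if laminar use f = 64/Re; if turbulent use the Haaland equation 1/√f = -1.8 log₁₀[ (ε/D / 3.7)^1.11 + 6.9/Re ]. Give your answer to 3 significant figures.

f ≈ 0.0394

Re = ρVD/μ = 1750·0.77·0.0107/0.00329 = 4382.
Re > 4000 → turbulent. ε/D = 2.4e-06/0.0107 = 0.000224; Haaland: 1/√f = -1.8 log₁₀[2.08e-05 + 0.00157] = 5.035, so f = 0.03945.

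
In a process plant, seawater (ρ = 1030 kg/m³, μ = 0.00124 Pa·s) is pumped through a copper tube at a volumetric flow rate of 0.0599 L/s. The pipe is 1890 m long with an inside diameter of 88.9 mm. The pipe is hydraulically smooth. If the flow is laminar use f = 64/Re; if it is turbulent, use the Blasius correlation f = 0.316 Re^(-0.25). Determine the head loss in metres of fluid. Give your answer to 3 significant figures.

Q = 0.0599 L/s = 0.0599/1000 = 5.99e-05 m³/s.
Cross-sectional area A = πD²/4 = π(0.0889)²/4 = 0.006207 m²; mean velocity V = Q/A = 5.99e-05/0.006207 = 0.00965 m/s.
Reynolds number Re = ρVD/μ = 1030 · 0.00965 · 0.0889 / 0.00124 = 712.6.
Re < 2300 → laminar flow, so f = 64/Re = 64/712.6 = 0.08981 (the turbulent correlation is not needed).
Darcy-Weisbach: ΔP = f(L/D)(ρV²/2) = 0.08981·(1890/0.0889)·(1030·0.00965²/2) = 0.08981·2.126e+04·0.04796 = 91.57 Pa.
Head loss h_f = ΔP/(ρg) = 91.57/(1030·9.81) = 0.00906 m.

h_f ≈ 0.00906 m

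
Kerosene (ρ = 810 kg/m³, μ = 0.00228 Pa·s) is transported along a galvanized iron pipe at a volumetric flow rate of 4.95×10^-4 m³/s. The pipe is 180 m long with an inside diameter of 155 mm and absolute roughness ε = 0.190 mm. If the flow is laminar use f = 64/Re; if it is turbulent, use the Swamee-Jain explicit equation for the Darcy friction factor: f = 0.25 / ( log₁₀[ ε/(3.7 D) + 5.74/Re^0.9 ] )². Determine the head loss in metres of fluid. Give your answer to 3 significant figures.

h_f ≈ 0.00180 m

Cross-sectional area A = πD²/4 = π(0.155)²/4 = 0.01887 m²; mean velocity V = Q/A = 0.000495/0.01887 = 0.02623 m/s.
Reynolds number Re = ρVD/μ = 810 · 0.02623 · 0.155 / 0.00228 = 1445.
Re < 2300 → laminar flow, so f = 64/Re = 64/1445 = 0.0443 (the turbulent correlation is not needed).
Darcy-Weisbach: ΔP = f(L/D)(ρV²/2) = 0.0443·(180/0.155)·(810·0.02623²/2) = 0.0443·1161·0.2787 = 14.34 Pa.
Head loss h_f = ΔP/(ρg) = 14.34/(810·9.81) = 0.00180 m.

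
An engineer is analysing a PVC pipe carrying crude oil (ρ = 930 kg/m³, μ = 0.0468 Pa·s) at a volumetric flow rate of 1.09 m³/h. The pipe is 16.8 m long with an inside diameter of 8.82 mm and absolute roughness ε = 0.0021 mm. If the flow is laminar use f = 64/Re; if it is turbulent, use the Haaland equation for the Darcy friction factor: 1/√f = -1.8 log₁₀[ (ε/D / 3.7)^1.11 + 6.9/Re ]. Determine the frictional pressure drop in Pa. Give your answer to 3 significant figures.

Q = 1.09 m³/h = 1.09/3600 = 0.0003028 m³/s.
Cross-sectional area A = πD²/4 = π(0.00882)²/4 = 6.11e-05 m²; mean velocity V = Q/A = 0.0003028/6.11e-05 = 4.956 m/s.
Reynolds number Re = ρVD/μ = 930 · 4.956 · 0.00882 / 0.0468 = 868.6.
Re < 2300 → laminar flow, so f = 64/Re = 64/868.6 = 0.07368 (the turbulent correlation is not needed).
Darcy-Weisbach: ΔP = f(L/D)(ρV²/2) = 0.07368·(16.8/0.00882)·(930·4.956²/2) = 0.07368·1905·1.142e+04 = 1.603e+06 Pa.

ΔP ≈ 1.60×10^6 Pa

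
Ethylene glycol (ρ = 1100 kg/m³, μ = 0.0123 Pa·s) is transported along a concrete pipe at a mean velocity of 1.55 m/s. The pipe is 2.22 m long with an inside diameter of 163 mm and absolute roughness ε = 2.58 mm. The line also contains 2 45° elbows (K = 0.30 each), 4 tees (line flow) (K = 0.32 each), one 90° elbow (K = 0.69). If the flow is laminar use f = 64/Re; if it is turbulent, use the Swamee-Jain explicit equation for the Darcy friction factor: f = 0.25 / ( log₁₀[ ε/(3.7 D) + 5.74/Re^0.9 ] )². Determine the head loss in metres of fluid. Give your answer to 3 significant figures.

Reynolds number Re = ρVD/μ = 1100 · 1.55 · 0.163 / 0.0123 = 2.259e+04.
Re > 4000 → turbulent. Relative roughness ε/D = 0.00258/0.163 = 0.0158. Swamee-Jain: f = 0.25/(log₁₀[0.0158/3.7 + 5.74/2.259e+04^0.9])² = 0.25/(log₁₀[0.00428 + 0.000692])² = 0.25/(-2.304)² = 0.04711.
Total minor-loss coefficient ΣK = 2·0.3 + 4·0.32 + 1·0.69 = 2.57.
ΔP = [f·L/D + ΣK]·(ρV²/2) = [0.04711·2.22/0.163 + 2.57]·(1100·1.55²/2) = [0.6416 + 2.57]·1321 = 4244 Pa.
Head loss h_f = ΔP/(ρg) = 4244/(1100·9.81) = 0.393 m.

h_f ≈ 0.393 m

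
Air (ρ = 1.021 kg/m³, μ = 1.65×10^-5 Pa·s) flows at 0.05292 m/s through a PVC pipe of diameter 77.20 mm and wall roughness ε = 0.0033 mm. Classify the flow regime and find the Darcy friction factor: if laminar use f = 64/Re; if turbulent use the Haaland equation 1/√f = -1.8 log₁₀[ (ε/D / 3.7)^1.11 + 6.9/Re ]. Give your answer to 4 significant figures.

Re = ρVD/μ = 1.021·0.05292·0.0772/1.65e-05 = 252.8.
Re < 2300 → laminar, so f = 64/Re = 0.2532 (roughness is irrelevant in laminar flow).

f ≈ 0.2532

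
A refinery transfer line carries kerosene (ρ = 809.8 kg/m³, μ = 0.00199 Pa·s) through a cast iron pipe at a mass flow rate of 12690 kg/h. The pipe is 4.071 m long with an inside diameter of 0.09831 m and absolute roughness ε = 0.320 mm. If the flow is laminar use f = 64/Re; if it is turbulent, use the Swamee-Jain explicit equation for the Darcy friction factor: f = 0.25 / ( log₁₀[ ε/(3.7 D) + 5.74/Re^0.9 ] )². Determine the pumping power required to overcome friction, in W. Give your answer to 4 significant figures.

P ≈ 0.7620 W

ṁ = 12690 kg/h = 12690/3600 = 3.525 kg/s.
A = πD²/4 = π(0.09831)²/4 = 0.007591 m²; mean velocity V = ṁ/(ρA) = 3.525/(809.8 · 0.007591) = 0.5735 m/s.
Reynolds number Re = ρVD/μ = 809.8 · 0.5735 · 0.09831 / 0.00199 = 2.294e+04.
Re > 4000 → turbulent. Relative roughness ε/D = 0.00032/0.09831 = 0.00326. Swamee-Jain: f = 0.25/(log₁₀[0.00326/3.7 + 5.74/2.294e+04^0.9])² = 0.25/(log₁₀[0.00088 + 0.000683])² = 0.25/(-2.806)² = 0.03175.
Darcy-Weisbach: ΔP = f(L/D)(ρV²/2) = 0.03175·(4.071/0.09831)·(809.8·0.5735²/2) = 0.03175·41.41·133.1 = 175.1 Pa.
Q = ṁ/ρ = 3.525/809.8 = 0.004353 m³/s.
Pumping power P = QΔP = 0.004353·175.1 = 0.76198 W = 0.7620 W.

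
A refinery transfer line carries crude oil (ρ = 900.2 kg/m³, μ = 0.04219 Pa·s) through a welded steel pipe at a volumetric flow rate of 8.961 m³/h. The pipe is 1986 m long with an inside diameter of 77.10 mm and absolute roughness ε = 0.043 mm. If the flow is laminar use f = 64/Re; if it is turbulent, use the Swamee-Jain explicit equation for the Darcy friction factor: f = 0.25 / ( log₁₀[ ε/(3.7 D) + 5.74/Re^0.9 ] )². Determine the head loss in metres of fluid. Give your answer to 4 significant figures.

Q = 8.961 m³/h = 8.961/3600 = 0.002489 m³/s.
Cross-sectional area A = πD²/4 = π(0.0771)²/4 = 0.004669 m²; mean velocity V = Q/A = 0.002489/0.004669 = 0.5332 m/s.
Reynolds number Re = ρVD/μ = 900.2 · 0.5332 · 0.0771 / 0.0422 = 877.1.
Re < 2300 → laminar flow, so f = 64/Re = 64/877.1 = 0.07297 (the turbulent correlation is not needed).
Darcy-Weisbach: ΔP = f(L/D)(ρV²/2) = 0.07297·(1986/0.0771)·(900.2·0.5332²/2) = 0.07297·2.576e+04·127.9 = 2.405e+05 Pa.
Head loss h_f = ΔP/(ρg) = 2.405e+05/(900.2·9.81) = 27.23 m.

h_f ≈ 27.23 m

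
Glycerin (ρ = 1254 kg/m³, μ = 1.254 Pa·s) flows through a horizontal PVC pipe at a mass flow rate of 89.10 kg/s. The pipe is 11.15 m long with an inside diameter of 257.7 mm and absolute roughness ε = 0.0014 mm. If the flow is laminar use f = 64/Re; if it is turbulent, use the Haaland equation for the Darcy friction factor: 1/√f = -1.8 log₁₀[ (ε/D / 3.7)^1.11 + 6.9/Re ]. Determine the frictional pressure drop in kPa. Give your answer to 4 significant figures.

ΔP ≈ 9.178 kPa

A = πD²/4 = π(0.2577)²/4 = 0.05216 m²; mean velocity V = ṁ/(ρA) = 89.1/(1254 · 0.05216) = 1.362 m/s.
Reynolds number Re = ρVD/μ = 1254 · 1.362 · 0.2577 / 1.25 = 351.1.
Re < 2300 → laminar flow, so f = 64/Re = 64/351.1 = 0.1823 (the turbulent correlation is not needed).
Darcy-Weisbach: ΔP = f(L/D)(ρV²/2) = 0.1823·(11.15/0.2577)·(1254·1.362²/2) = 0.1823·43.27·1164 = 9178 Pa.
ΔP = 9178 Pa = 9.178 kPa.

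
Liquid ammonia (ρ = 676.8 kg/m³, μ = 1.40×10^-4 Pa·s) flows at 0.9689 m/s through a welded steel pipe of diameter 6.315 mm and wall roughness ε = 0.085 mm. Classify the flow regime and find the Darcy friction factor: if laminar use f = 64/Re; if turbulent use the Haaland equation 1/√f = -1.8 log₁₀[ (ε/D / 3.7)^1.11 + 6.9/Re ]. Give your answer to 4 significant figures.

f ≈ 0.04366

Re = ρVD/μ = 676.8·0.9689·0.006315/0.00014 = 2.958e+04.
Re > 4000 → turbulent. ε/D = 8.5e-05/0.006315 = 0.0135; Haaland: 1/√f = -1.8 log₁₀[0.00196 + 0.000233] = 4.786, so f = 0.04366.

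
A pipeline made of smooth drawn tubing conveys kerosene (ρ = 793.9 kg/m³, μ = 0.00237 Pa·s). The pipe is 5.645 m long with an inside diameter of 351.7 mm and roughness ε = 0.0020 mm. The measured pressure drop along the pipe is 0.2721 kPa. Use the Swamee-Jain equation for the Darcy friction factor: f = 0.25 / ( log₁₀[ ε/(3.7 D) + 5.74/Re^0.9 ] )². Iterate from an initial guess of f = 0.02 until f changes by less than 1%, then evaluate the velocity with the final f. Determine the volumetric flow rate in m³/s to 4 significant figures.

Rearranging Darcy-Weisbach: V = √(2·ΔP·D/(f·L·ρ)). With ε/D = 2e-06/0.3517 = 5.69e-06, iterate starting from f = 0.02:
  f = 0.02 → V = √(2·272.1·0.3517/(0.02·5.645·793.9)) = 1.461 m/s; Re = ρVD/μ = 1.722e+05; f → 0.01604
  f = 0.01604 → V = 1.632 m/s; Re = 1.922e+05; f → 0.0157
  f = 0.0157 → V = 1.649 m/s; Re = 1.943e+05; f → 0.01567
Converged (Δf/f < 1%). With the final f = 0.01567: V = √(2·272.1·0.3517/(0.01567·5.645·793.9)) = 1.651 m/s.
Q = V·A = 1.651·(π/4·0.3517²) = 0.1604 m³/s = 0.1604 m³/s.

Q ≈ 0.1604 m³/s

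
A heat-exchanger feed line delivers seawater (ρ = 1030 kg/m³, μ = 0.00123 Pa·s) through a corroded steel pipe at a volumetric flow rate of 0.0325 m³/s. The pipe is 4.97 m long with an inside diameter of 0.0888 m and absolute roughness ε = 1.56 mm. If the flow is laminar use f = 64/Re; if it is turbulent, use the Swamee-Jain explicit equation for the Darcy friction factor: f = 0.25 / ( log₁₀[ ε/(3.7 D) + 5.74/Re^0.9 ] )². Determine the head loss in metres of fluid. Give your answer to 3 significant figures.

Cross-sectional area A = πD²/4 = π(0.0888)²/4 = 0.006193 m²; mean velocity V = Q/A = 0.0325/0.006193 = 5.248 m/s.
Reynolds number Re = ρVD/μ = 1030 · 5.248 · 0.0888 / 0.00123 = 3.902e+05.
Re > 4000 → turbulent. Relative roughness ε/D = 0.00156/0.0888 = 0.0176. Swamee-Jain: f = 0.25/(log₁₀[0.0176/3.7 + 5.74/3.902e+05^0.9])² = 0.25/(log₁₀[0.00475 + 5.33e-05])² = 0.25/(-2.319)² = 0.0465.
Darcy-Weisbach: ΔP = f(L/D)(ρV²/2) = 0.0465·(4.97/0.0888)·(1030·5.248²/2) = 0.0465·55.97·1.418e+04 = 3.691e+04 Pa.
Head loss h_f = ΔP/(ρg) = 3.691e+04/(1030·9.81) = 3.65 m.

h_f ≈ 3.65 m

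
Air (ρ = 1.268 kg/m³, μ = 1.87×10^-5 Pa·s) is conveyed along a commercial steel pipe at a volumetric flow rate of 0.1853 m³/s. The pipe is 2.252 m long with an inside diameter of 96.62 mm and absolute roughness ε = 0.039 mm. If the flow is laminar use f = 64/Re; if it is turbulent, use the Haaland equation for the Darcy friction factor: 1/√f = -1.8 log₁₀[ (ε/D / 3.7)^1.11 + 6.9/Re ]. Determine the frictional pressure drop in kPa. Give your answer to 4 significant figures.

Cross-sectional area A = πD²/4 = π(0.09662)²/4 = 0.007332 m²; mean velocity V = Q/A = 0.1853/0.007332 = 25.27 m/s.
Reynolds number Re = ρVD/μ = 1.268 · 25.27 · 0.09662 / 1.87e-05 = 1.656e+05.
Re > 4000 → turbulent. Relative roughness ε/D = 3.9e-05/0.09662 = 0.000404. Haaland: 1/√f = -1.8 log₁₀[(0.000404/3.7)^1.11 + 6.9/1.656e+05] = -1.8 log₁₀[4e-05 + 4.17e-05] = 7.358, so f = 0.01847.
Darcy-Weisbach: ΔP = f(L/D)(ρV²/2) = 0.01847·(2.252/0.09662)·(1.268·25.27²/2) = 0.01847·23.31·404.9 = 174.3 Pa.
ΔP = 174.3 Pa = 0.1743 kPa.

ΔP ≈ 0.1743 kPa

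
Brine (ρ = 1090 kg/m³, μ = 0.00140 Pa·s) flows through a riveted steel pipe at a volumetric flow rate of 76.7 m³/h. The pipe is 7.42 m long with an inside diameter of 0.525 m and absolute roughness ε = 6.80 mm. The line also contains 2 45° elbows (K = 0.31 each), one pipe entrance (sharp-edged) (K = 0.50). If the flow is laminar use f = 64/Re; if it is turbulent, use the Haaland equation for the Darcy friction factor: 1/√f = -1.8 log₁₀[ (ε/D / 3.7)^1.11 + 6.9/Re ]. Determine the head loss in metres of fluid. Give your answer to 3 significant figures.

h_f ≈ 8.51×10^-4 m

Q = 76.7 m³/h = 76.7/3600 = 0.02131 m³/s.
Cross-sectional area A = πD²/4 = π(0.525)²/4 = 0.2165 m²; mean velocity V = Q/A = 0.02131/0.2165 = 0.09842 m/s.
Reynolds number Re = ρVD/μ = 1090 · 0.09842 · 0.525 / 0.0014 = 4.023e+04.
Re > 4000 → turbulent. Relative roughness ε/D = 0.0068/0.525 = 0.013. Haaland: 1/√f = -1.8 log₁₀[(0.013/3.7)^1.11 + 6.9/4.023e+04] = -1.8 log₁₀[0.00188 + 0.000172] = 4.839, so f = 0.04271.
Total minor-loss coefficient ΣK = 2·0.31 + 1·0.5 = 1.12.
ΔP = [f·L/D + ΣK]·(ρV²/2) = [0.04271·7.42/0.525 + 1.12]·(1090·0.09842²/2) = [0.6037 + 1.12]·5.279 = 9.1 Pa.
Head loss h_f = ΔP/(ρg) = 9.1/(1090·9.81) = 8.51×10^-4 m.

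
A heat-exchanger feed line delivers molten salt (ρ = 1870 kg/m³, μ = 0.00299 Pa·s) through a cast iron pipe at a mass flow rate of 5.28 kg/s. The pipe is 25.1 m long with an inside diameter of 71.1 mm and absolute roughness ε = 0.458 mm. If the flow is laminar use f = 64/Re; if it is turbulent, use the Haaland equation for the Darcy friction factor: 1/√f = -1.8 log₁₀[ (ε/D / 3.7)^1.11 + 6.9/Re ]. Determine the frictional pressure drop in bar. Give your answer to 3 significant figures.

ΔP ≈ 0.0586 bar

A = πD²/4 = π(0.0711)²/4 = 0.00397 m²; mean velocity V = ṁ/(ρA) = 5.28/(1870 · 0.00397) = 0.7112 m/s.
Reynolds number Re = ρVD/μ = 1870 · 0.7112 · 0.0711 / 0.00299 = 3.162e+04.
Re > 4000 → turbulent. Relative roughness ε/D = 0.000458/0.0711 = 0.00644. Haaland: 1/√f = -1.8 log₁₀[(0.00644/3.7)^1.11 + 6.9/3.162e+04] = -1.8 log₁₀[0.000866 + 0.000218] = 5.337, so f = 0.03511.
Darcy-Weisbach: ΔP = f(L/D)(ρV²/2) = 0.03511·(25.1/0.0711)·(1870·0.7112²/2) = 0.03511·353·472.9 = 5860 Pa.
ΔP = 5860 Pa = 0.0586 bar.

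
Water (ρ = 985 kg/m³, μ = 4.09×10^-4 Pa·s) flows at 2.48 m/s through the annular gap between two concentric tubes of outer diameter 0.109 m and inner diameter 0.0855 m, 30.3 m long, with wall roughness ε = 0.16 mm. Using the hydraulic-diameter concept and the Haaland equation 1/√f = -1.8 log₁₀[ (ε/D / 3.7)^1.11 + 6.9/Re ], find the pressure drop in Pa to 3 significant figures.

ΔP ≈ 133000 Pa

Hydraulic diameter D_h = 4A/P = D_o - D_i = 0.109 - 0.0855 = 0.0235 m.
Re = ρVD_h/μ = 985·2.48·0.0235/0.000409 = 1.404e+05.
ε/D_h = 0.00016/0.0235 = 0.00681; Haaland gives 1/√f = -1.8 log₁₀[0.00092+4.92e-05] = 5.424, so f = 0.03399.
ΔP = f(L/D_h)(ρV²/2) = 0.03399·30.3/0.0235·3029 = 1.327e+05 Pa.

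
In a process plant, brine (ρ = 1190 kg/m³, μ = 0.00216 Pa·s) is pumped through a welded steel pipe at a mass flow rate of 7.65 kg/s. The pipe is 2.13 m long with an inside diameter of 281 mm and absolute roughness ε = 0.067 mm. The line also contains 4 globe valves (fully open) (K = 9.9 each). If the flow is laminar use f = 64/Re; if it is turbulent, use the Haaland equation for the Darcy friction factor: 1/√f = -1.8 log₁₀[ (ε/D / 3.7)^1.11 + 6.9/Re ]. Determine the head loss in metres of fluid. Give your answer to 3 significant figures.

A = πD²/4 = π(0.281)²/4 = 0.06202 m²; mean velocity V = ṁ/(ρA) = 7.65/(1190 · 0.06202) = 0.1037 m/s.
Reynolds number Re = ρVD/μ = 1190 · 0.1037 · 0.281 / 0.00216 = 1.605e+04.
Re > 4000 → turbulent. Relative roughness ε/D = 6.7e-05/0.281 = 0.000238. Haaland: 1/√f = -1.8 log₁₀[(0.000238/3.7)^1.11 + 6.9/1.605e+04] = -1.8 log₁₀[2.23e-05 + 0.00043] = 6.02, so f = 0.02759.
Total minor-loss coefficient ΣK = 4·9.9 = 39.6.
ΔP = [f·L/D + ΣK]·(ρV²/2) = [0.02759·2.13/0.281 + 39.6]·(1190·0.1037²/2) = [0.2091 + 39.6]·6.394 = 254.5 Pa.
Head loss h_f = ΔP/(ρg) = 254.5/(1190·9.81) = 0.0218 m.

h_f ≈ 0.0218 m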